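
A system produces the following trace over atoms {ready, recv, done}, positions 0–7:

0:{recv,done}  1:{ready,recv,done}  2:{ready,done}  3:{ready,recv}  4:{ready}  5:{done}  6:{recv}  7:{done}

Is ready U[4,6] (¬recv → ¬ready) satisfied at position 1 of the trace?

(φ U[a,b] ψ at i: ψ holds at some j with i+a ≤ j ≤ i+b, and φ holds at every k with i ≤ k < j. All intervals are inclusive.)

True

Need some j in [5,7] with (¬recv → ¬ready), and ready at every k in [1,j-1].
  j=5: (¬recv → ¬ready) holds; ready holds at every k in [1,4] → satisfied.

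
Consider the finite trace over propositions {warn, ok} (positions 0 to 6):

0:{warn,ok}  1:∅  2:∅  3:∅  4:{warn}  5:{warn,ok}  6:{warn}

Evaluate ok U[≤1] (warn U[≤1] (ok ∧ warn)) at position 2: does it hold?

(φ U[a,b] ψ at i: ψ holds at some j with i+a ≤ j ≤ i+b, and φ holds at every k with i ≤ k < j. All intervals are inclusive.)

Need some j in [2,3] with (warn U[≤1] (ok ∧ warn)), and ok at every k in [2,j-1].
  j=2: (warn U[≤1] (ok ∧ warn)) — fails.
  j=3: (warn U[≤1] (ok ∧ warn)) — fails.
No j in the window works → until fails.

Does not hold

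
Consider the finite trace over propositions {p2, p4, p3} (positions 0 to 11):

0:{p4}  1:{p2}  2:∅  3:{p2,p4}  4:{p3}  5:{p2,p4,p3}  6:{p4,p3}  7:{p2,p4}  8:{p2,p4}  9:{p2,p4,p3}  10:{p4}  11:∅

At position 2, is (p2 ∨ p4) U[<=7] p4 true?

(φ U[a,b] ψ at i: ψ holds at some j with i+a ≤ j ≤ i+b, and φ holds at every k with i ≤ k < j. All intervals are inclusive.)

Need some j in [2,9] with p4, and (p2 ∨ p4) at every k in [2,j-1].
  j=2: p4 false.
  j=3: p4 holds, but (p2 ∨ p4) fails at k=2 → not this j.
  j=4: p4 false.
  j=5: p4 holds, but (p2 ∨ p4) fails at k=2 → not this j.
  j=6: p4 holds, but (p2 ∨ p4) fails at k=2 → not this j.
  j=7: p4 holds, but (p2 ∨ p4) fails at k=2 → not this j.
  j=8: p4 holds, but (p2 ∨ p4) fails at k=2 → not this j.
  j=9: p4 holds, but (p2 ∨ p4) fails at k=2 → not this j.
No j in the window works → until fails.

False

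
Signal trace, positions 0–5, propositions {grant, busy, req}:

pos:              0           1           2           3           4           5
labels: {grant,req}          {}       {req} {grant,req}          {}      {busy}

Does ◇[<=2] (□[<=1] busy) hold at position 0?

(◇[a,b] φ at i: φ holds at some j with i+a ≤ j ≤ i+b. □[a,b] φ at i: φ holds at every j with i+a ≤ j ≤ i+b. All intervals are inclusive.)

Does not hold

Check □[<=1] busy at each j in [0,2]:
  j=0: fails at 0
  j=1: fails at 1
  j=2: fails at 2
No position in the window satisfies it → formula fails.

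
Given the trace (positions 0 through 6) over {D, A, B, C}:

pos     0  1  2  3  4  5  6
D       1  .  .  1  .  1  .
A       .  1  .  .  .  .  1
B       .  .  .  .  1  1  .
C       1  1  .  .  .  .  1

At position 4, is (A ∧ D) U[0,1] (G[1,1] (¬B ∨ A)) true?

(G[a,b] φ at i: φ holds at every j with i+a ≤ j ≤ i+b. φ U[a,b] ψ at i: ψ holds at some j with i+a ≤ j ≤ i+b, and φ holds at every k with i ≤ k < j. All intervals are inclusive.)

No

Need some j in [4,5] with G[1,1] (¬B ∨ A), and (A ∧ D) at every k in [4,j-1].
  j=4: G[1,1] (¬B ∨ A) — fails at 5.
  j=5: G[1,1] (¬B ∨ A) holds, but (A ∧ D) fails at k=4 → not this j.
No j in the window works → until fails.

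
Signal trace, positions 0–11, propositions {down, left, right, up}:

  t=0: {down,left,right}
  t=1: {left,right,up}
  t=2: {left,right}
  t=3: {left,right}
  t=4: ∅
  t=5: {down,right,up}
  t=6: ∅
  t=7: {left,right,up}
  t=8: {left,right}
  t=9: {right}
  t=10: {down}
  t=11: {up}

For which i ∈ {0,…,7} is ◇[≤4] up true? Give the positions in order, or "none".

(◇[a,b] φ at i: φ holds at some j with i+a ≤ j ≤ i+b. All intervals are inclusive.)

0, 1, 2, 3, 4, 5, 6, 7

Evaluate at each i in [0,7]:
  i=0: ✓ (witness j=1)
  i=1: ✓ (witness j=1)
  i=2: ✓ (witness j=5)
  i=3: ✓ (witness j=5)
  i=4: ✓ (witness j=5)
  i=5: ✓ (witness j=5)
  i=6: ✓ (witness j=7)
  i=7: ✓ (witness j=7)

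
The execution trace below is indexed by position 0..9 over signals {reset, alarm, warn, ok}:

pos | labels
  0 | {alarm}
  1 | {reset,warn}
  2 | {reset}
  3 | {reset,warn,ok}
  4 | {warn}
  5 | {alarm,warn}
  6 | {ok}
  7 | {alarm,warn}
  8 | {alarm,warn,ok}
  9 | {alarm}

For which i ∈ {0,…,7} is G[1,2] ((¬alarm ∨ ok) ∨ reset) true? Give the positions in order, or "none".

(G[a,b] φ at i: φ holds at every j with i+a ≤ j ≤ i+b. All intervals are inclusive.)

0, 1, 2

Evaluate at each i in [0,7]:
  i=0: ✓ (all of [1,2])
  i=1: ✓ (all of [2,3])
  i=2: ✓ (all of [3,4])
  i=3: ✗ (fails at j=5)
  i=4: ✗ (fails at j=5)
  i=5: ✗ (fails at j=7)
  i=6: ✗ (fails at j=7)
  i=7: ✗ (fails at j=9)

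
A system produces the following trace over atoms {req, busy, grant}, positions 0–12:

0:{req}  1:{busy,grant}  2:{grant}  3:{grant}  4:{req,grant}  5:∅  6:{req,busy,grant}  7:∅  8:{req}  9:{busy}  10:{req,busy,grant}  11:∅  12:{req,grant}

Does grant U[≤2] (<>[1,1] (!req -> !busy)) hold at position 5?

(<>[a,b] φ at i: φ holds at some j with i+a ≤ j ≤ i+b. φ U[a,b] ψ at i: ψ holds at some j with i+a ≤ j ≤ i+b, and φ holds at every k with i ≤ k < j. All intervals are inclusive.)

Need some j in [5,7] with <>[1,1] (!req -> !busy), and grant at every k in [5,j-1].
  j=5: <>[1,1] (!req -> !busy) holds; no prefix to check → satisfied.

True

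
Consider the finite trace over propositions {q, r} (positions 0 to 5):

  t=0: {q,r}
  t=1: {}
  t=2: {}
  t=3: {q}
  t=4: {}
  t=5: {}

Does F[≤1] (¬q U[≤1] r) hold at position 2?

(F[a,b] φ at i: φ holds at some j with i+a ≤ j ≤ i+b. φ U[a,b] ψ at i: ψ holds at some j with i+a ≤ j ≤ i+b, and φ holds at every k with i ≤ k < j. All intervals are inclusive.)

Check (¬q U[≤1] r) at each j in [2,3]:
  j=2: fails
  j=3: fails
No position in the window satisfies it → formula fails.

False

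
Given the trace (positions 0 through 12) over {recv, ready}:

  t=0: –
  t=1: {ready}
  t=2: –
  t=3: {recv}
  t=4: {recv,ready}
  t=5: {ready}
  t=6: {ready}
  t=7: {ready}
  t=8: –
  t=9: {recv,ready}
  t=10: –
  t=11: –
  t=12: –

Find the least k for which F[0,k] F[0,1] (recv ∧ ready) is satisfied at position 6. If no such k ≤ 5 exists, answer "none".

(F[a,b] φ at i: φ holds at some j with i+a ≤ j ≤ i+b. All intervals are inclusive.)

2

Scan j = 6,7,… for F[0,1] (recv ∧ ready):
  j=6: fails
  j=7: fails
  j=8: holds
First hit at j=8, so smallest k = 8-6 = 2.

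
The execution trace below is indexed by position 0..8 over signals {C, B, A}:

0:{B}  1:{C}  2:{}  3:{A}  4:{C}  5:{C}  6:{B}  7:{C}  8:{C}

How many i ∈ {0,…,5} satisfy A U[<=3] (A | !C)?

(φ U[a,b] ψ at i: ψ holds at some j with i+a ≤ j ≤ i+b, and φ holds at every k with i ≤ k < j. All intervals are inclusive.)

3

Evaluate at each i in [0,5]:
  i=0: ✓ (rhs at j=0)
  i=1: ✗ (lhs fails at k=1 before rhs at j=2)
  i=2: ✓ (rhs at j=2)
  i=3: ✓ (rhs at j=3)
  i=4: ✗ (lhs fails at k=4 before rhs at j=6)
  i=5: ✗ (lhs fails at k=5 before rhs at j=6)
Positions where it holds: {0, 2, 3} → 3.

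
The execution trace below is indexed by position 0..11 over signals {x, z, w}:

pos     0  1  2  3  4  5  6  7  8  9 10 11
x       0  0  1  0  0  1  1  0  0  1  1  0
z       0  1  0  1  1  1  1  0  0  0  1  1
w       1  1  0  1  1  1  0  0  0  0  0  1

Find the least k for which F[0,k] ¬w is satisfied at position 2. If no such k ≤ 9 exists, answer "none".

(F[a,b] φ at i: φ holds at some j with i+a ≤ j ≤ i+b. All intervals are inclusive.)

Scan j = 2,3,… for ¬w:
  j=2: holds
First hit at j=2, so smallest k = 2-2 = 0.

0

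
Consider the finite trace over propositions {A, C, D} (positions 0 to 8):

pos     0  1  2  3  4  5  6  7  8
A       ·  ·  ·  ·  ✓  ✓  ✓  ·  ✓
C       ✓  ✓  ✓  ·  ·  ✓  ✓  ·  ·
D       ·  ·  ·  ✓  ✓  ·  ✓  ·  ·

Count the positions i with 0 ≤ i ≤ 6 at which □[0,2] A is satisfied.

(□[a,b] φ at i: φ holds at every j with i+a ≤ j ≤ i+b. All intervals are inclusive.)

Evaluate at each i in [0,6]:
  i=0: ✗ (fails at j=0)
  i=1: ✗ (fails at j=1)
  i=2: ✗ (fails at j=2)
  i=3: ✗ (fails at j=3)
  i=4: ✓ (all of [4,6])
  i=5: ✗ (fails at j=7)
  i=6: ✗ (fails at j=7)
Positions where it holds: {4} → 1.

1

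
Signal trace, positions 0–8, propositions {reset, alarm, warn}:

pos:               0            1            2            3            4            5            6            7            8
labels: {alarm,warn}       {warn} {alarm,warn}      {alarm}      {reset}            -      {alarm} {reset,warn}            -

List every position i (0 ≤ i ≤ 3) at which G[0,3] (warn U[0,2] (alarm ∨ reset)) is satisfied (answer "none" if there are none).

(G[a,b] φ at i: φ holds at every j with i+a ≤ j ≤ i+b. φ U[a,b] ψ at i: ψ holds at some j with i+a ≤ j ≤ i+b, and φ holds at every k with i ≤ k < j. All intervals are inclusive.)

Evaluate at each i in [0,3]:
  i=0: ✓ (all of [0,3])
  i=1: ✓ (all of [1,4])
  i=2: ✗ (fails at j=5)
  i=3: ✗ (fails at j=5)

0, 1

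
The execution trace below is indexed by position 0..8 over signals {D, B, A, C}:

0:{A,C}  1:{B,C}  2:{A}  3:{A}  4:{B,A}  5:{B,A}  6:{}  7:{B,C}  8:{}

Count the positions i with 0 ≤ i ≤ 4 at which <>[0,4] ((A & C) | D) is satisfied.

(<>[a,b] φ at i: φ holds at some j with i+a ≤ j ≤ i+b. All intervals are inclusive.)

1

Evaluate at each i in [0,4]:
  i=0: ✓ (witness j=0)
  i=1: ✗ (none in [1,5])
  i=2: ✗ (none in [2,6])
  i=3: ✗ (none in [3,7])
  i=4: ✗ (none in [4,8])
Positions where it holds: {0} → 1.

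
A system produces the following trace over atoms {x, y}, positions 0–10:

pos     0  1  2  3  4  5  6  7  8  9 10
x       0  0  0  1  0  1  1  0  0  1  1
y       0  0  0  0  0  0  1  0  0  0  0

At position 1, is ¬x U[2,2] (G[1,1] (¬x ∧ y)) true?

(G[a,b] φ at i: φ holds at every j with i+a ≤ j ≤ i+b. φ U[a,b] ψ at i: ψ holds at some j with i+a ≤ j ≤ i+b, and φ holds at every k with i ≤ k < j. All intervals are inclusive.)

Need some j in [3,3] with G[1,1] (¬x ∧ y), and ¬x at every k in [1,j-1].
  j=3: G[1,1] (¬x ∧ y) — fails at 4.
No j in the window works → until fails.

No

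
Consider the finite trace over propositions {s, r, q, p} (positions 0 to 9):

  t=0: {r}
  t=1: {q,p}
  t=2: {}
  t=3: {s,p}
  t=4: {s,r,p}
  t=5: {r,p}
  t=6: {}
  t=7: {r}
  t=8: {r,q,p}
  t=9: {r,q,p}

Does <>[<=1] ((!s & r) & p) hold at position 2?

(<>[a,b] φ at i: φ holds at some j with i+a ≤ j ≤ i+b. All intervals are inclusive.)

False

Check ((!s & r) & p) at each j in [2,3]:
  j=2: false
  j=3: false
No position in the window satisfies it → formula fails.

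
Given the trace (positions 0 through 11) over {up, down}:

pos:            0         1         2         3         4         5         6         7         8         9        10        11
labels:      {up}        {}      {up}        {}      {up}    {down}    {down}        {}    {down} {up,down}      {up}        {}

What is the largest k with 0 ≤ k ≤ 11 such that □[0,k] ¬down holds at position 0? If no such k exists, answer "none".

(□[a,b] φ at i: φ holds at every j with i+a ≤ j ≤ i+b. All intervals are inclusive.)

4

¬down must hold from j=0 onward; find where it first fails.
  j=0: holds
  j=1: holds
  j=2: holds
  j=3: holds
  j=4: holds
  j=5: fails
Holds on [0,4], so largest k = 4.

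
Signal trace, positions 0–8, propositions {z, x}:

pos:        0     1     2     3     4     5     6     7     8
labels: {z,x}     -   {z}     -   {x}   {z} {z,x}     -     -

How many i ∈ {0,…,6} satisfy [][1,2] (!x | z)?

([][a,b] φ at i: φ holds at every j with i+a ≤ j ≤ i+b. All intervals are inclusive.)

5

Evaluate at each i in [0,6]:
  i=0: ✓ (all of [1,2])
  i=1: ✓ (all of [2,3])
  i=2: ✗ (fails at j=4)
  i=3: ✗ (fails at j=4)
  i=4: ✓ (all of [5,6])
  i=5: ✓ (all of [6,7])
  i=6: ✓ (all of [7,8])
Positions where it holds: {0, 1, 4, 5, 6} → 5.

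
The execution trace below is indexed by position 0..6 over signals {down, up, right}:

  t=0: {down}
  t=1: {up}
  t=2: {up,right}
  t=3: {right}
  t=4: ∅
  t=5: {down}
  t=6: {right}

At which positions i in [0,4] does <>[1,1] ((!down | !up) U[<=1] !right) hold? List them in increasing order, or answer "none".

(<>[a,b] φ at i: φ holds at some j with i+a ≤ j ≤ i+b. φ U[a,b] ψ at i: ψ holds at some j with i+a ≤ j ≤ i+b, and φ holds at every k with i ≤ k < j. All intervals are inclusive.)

Evaluate at each i in [0,4]:
  i=0: ✓ (witness j=1)
  i=1: ✗ (none in [2,2])
  i=2: ✓ (witness j=3)
  i=3: ✓ (witness j=4)
  i=4: ✓ (witness j=5)

0, 2, 3, 4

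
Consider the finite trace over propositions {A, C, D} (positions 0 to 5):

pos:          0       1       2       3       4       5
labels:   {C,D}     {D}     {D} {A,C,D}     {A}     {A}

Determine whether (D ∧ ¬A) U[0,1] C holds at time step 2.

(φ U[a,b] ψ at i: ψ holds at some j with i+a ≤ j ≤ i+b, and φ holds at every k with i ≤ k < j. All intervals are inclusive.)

Need some j in [2,3] with C, and (D ∧ ¬A) at every k in [2,j-1].
  j=2: C false.
  j=3: C holds; (D ∧ ¬A) holds at every k in [2,2] → satisfied.

Holds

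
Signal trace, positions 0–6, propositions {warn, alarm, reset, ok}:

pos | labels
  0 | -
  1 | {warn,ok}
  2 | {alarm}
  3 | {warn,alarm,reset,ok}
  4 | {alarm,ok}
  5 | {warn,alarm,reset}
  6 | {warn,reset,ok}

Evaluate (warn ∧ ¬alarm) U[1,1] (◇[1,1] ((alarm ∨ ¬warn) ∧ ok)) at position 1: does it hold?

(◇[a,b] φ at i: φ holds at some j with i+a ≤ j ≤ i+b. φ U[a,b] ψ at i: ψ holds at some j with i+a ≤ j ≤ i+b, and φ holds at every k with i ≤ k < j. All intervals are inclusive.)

Need some j in [2,2] with ◇[1,1] ((alarm ∨ ¬warn) ∧ ok), and (warn ∧ ¬alarm) at every k in [1,j-1].
  j=2: ◇[1,1] ((alarm ∨ ¬warn) ∧ ok) holds; (warn ∧ ¬alarm) holds at every k in [1,1] → satisfied.

Holds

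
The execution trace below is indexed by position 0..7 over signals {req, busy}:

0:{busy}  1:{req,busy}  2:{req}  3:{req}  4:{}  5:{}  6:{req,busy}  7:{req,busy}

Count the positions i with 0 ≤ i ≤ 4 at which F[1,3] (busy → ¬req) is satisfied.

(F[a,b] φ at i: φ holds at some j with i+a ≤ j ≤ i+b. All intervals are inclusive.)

Evaluate at each i in [0,4]:
  i=0: ✓ (witness j=2)
  i=1: ✓ (witness j=2)
  i=2: ✓ (witness j=3)
  i=3: ✓ (witness j=4)
  i=4: ✓ (witness j=5)
Positions where it holds: {0, 1, 2, 3, 4} → 5.

5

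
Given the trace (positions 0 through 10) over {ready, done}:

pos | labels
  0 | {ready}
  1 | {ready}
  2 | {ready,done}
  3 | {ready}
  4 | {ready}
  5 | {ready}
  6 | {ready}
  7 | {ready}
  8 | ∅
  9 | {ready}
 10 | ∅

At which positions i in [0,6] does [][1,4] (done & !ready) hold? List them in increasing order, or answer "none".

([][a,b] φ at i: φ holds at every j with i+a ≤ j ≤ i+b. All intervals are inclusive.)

Evaluate at each i in [0,6]:
  i=0: ✗ (fails at j=1)
  i=1: ✗ (fails at j=2)
  i=2: ✗ (fails at j=3)
  i=3: ✗ (fails at j=4)
  i=4: ✗ (fails at j=5)
  i=5: ✗ (fails at j=6)
  i=6: ✗ (fails at j=7)

none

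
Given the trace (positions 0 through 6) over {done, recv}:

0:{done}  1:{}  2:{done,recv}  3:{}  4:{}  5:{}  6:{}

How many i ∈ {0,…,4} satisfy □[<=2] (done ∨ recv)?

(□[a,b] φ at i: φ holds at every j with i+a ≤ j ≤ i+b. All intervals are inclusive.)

0

Evaluate at each i in [0,4]:
  i=0: ✗ (fails at j=1)
  i=1: ✗ (fails at j=1)
  i=2: ✗ (fails at j=3)
  i=3: ✗ (fails at j=3)
  i=4: ✗ (fails at j=4)
Positions where it holds: {} → 0.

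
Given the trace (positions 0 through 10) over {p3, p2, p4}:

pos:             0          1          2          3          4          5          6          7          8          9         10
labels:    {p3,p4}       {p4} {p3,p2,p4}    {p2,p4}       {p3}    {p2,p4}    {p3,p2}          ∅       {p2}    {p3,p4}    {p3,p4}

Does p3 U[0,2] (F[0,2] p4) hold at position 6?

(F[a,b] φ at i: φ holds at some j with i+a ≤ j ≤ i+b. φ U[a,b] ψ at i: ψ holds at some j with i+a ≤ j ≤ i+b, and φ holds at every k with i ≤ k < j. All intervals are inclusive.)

True

Need some j in [6,8] with F[0,2] p4, and p3 at every k in [6,j-1].
  j=6: F[0,2] p4 — fails (none in [6,8]).
  j=7: F[0,2] p4 holds; p3 holds at every k in [6,6] → satisfied.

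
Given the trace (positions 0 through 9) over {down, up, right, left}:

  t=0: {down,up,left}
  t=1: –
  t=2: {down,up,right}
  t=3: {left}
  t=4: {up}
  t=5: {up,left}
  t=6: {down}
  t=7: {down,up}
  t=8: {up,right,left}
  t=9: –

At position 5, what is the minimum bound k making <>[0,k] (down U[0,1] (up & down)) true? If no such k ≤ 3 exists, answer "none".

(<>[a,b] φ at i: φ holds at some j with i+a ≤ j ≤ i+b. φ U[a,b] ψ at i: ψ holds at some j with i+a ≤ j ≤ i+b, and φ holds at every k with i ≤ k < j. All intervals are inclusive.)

1

Scan j = 5,6,… for (down U[0,1] (up & down)):
  j=5: fails
  j=6: holds
First hit at j=6, so smallest k = 6-5 = 1.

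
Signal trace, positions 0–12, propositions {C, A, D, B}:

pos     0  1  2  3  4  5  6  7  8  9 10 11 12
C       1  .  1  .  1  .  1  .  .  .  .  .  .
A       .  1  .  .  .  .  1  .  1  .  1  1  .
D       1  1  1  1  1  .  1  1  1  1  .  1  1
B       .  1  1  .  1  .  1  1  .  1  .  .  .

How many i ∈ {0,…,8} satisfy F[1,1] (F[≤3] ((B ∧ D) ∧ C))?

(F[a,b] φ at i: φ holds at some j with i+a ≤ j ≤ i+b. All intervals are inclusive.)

6

Evaluate at each i in [0,8]:
  i=0: ✓ (witness j=1)
  i=1: ✓ (witness j=2)
  i=2: ✓ (witness j=3)
  i=3: ✓ (witness j=4)
  i=4: ✓ (witness j=5)
  i=5: ✓ (witness j=6)
  i=6: ✗ (none in [7,7])
  i=7: ✗ (none in [8,8])
  i=8: ✗ (none in [9,9])
Positions where it holds: {0, 1, 2, 3, 4, 5} → 6.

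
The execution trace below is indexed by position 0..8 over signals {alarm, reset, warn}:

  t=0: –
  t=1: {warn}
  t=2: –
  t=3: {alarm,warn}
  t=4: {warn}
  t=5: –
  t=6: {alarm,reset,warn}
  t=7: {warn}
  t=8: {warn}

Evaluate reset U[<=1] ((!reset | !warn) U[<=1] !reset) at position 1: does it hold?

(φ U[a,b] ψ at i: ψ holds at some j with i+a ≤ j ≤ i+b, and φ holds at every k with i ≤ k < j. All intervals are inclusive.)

Need some j in [1,2] with ((!reset | !warn) U[<=1] !reset), and reset at every k in [1,j-1].
  j=1: ((!reset | !warn) U[<=1] !reset) holds; no prefix to check → satisfied.

Holds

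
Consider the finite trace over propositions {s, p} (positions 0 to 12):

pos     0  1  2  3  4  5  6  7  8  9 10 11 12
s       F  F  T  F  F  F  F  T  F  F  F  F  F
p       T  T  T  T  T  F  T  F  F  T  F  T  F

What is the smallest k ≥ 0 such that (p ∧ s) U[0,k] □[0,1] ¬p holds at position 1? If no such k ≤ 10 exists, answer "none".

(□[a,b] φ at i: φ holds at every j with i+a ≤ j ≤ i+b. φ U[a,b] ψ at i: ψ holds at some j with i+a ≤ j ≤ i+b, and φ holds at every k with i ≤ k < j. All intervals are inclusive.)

none

Need earliest j ≥ 1 with □[0,1] ¬p, and (p ∧ s) at every k in [1,j-1].
  j=1: rhs fails.
  j=2: rhs fails.
  j=3: rhs fails.
  j=4: rhs fails.
  j=5: rhs fails.
  j=6: rhs fails.
  j=7: rhs holds but lhs fails at k=1.
  j=8: rhs fails.
  j=9: rhs fails.
  j=10: rhs fails.
  j=11: rhs fails.
No witness within the range → none.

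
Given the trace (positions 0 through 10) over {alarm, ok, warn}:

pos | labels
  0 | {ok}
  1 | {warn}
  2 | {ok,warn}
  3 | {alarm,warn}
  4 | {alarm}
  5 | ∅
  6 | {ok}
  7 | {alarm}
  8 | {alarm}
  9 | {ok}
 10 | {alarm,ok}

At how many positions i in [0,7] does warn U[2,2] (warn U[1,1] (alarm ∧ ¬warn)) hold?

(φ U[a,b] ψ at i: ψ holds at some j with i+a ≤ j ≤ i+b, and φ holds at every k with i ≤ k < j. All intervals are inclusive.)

Evaluate at each i in [0,7]:
  i=0: ✗ (no rhs in [2,2])
  i=1: ✓ (rhs at j=3; lhs holds on [1,2])
  i=2: ✗ (no rhs in [4,4])
  i=3: ✗ (no rhs in [5,5])
  i=4: ✗ (no rhs in [6,6])
  i=5: ✗ (no rhs in [7,7])
  i=6: ✗ (no rhs in [8,8])
  i=7: ✗ (no rhs in [9,9])
Positions where it holds: {1} → 1.

1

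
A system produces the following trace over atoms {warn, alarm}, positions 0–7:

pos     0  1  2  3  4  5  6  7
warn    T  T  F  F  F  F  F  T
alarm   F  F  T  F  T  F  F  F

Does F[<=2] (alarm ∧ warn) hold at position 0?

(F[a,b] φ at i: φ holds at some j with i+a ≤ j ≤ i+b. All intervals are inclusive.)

No

Check (alarm ∧ warn) at each j in [0,2]:
  j=0: false
  j=1: false
  j=2: false
No position in the window satisfies it → formula fails.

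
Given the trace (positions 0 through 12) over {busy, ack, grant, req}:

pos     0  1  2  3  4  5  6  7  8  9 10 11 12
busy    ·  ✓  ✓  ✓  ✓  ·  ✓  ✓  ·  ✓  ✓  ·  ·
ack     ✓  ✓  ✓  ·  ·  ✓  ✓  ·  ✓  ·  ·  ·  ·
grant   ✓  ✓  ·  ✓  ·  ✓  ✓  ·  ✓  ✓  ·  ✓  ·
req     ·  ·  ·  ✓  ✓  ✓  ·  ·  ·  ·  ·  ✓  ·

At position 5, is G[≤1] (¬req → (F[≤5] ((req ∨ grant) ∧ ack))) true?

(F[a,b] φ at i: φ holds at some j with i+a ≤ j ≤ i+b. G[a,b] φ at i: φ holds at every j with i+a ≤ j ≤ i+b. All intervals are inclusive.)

Check (¬req → (F[≤5] ((req ∨ grant) ∧ ack))) at every j in [5,6]:
  j=5: antecedent false → ✓
  j=6: antecedent true; consequent holds (witness at 6) → ✓
All positions satisfy it → formula holds.

Holds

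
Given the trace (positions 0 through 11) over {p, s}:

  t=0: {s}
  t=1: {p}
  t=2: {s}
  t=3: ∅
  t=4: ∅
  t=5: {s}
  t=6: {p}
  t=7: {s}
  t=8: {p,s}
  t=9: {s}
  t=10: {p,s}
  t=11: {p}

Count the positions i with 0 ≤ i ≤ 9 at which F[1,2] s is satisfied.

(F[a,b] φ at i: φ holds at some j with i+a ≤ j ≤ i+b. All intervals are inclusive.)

Evaluate at each i in [0,9]:
  i=0: ✓ (witness j=2)
  i=1: ✓ (witness j=2)
  i=2: ✗ (none in [3,4])
  i=3: ✓ (witness j=5)
  i=4: ✓ (witness j=5)
  i=5: ✓ (witness j=7)
  i=6: ✓ (witness j=7)
  i=7: ✓ (witness j=8)
  i=8: ✓ (witness j=9)
  i=9: ✓ (witness j=10)
Positions where it holds: {0, 1, 3, 4, 5, 6, 7, 8, 9} → 9.

9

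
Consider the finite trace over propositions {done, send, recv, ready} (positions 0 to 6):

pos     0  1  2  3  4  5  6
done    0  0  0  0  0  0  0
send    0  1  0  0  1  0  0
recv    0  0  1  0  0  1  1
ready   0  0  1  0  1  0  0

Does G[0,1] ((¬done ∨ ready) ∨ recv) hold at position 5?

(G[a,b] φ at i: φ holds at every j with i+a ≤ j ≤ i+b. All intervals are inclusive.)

Yes

Check ((¬done ∨ ready) ∨ recv) at every j in [5,6]:
  j=5: true
  j=6: true
All positions satisfy it → formula holds.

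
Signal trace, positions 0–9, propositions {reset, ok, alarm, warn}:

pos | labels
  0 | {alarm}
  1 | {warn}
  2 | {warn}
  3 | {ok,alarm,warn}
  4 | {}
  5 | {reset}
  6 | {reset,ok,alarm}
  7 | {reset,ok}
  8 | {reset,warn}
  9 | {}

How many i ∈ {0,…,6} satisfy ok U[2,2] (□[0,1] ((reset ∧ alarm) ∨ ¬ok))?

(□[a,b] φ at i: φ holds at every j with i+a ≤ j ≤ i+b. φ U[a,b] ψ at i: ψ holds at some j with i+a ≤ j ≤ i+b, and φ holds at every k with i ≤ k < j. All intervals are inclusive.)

1

Evaluate at each i in [0,6]:
  i=0: ✗ (no rhs in [2,2])
  i=1: ✗ (no rhs in [3,3])
  i=2: ✗ (lhs fails at k=2 before rhs at j=4)
  i=3: ✗ (lhs fails at k=4 before rhs at j=5)
  i=4: ✗ (no rhs in [6,6])
  i=5: ✗ (no rhs in [7,7])
  i=6: ✓ (rhs at j=8; lhs holds on [6,7])
Positions where it holds: {6} → 1.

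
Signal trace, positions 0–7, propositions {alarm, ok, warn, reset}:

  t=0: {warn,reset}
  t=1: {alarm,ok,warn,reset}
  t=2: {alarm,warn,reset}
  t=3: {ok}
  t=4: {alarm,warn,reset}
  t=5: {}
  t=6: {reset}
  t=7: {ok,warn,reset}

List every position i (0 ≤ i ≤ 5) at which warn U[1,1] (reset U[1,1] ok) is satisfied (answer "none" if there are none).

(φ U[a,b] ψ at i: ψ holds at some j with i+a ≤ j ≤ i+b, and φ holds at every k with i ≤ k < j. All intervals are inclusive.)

1

Evaluate at each i in [0,5]:
  i=0: ✗ (no rhs in [1,1])
  i=1: ✓ (rhs at j=2; lhs holds on [1,1])
  i=2: ✗ (no rhs in [3,3])
  i=3: ✗ (no rhs in [4,4])
  i=4: ✗ (no rhs in [5,5])
  i=5: ✗ (lhs fails at k=5 before rhs at j=6)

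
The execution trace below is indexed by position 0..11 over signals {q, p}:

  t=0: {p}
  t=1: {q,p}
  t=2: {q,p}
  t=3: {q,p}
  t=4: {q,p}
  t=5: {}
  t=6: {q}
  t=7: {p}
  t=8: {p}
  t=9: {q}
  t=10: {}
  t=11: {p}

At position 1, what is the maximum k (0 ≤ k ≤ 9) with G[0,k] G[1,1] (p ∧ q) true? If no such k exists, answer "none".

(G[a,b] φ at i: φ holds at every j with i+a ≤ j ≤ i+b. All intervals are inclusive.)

2

G[1,1] (p ∧ q) must hold from j=1 onward; find where it first fails.
  j=1: holds
  j=2: holds
  j=3: holds
  j=4: fails
Holds on [1,3], so largest k = 2.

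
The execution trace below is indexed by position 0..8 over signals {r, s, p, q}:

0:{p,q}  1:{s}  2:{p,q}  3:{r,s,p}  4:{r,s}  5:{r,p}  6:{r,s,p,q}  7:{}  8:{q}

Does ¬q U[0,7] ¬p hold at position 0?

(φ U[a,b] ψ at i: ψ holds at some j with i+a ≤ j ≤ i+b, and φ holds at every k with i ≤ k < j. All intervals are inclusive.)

Does not hold

Need some j in [0,7] with ¬p, and ¬q at every k in [0,j-1].
  j=0: ¬p false.
  j=1: ¬p holds, but ¬q fails at k=0 → not this j.
  j=2: ¬p false.
  j=3: ¬p false.
  j=4: ¬p holds, but ¬q fails at k=0 → not this j.
  j=5: ¬p false.
  j=6: ¬p false.
  j=7: ¬p holds, but ¬q fails at k=0 → not this j.
No j in the window works → until fails.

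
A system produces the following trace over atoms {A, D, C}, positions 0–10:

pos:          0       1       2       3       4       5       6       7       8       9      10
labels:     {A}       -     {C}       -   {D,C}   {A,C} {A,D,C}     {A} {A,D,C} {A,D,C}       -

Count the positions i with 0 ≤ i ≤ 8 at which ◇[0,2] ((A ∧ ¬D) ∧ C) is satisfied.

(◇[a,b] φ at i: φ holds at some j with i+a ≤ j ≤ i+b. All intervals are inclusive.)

Evaluate at each i in [0,8]:
  i=0: ✗ (none in [0,2])
  i=1: ✗ (none in [1,3])
  i=2: ✗ (none in [2,4])
  i=3: ✓ (witness j=5)
  i=4: ✓ (witness j=5)
  i=5: ✓ (witness j=5)
  i=6: ✗ (none in [6,8])
  i=7: ✗ (none in [7,9])
  i=8: ✗ (none in [8,10])
Positions where it holds: {3, 4, 5} → 3.

3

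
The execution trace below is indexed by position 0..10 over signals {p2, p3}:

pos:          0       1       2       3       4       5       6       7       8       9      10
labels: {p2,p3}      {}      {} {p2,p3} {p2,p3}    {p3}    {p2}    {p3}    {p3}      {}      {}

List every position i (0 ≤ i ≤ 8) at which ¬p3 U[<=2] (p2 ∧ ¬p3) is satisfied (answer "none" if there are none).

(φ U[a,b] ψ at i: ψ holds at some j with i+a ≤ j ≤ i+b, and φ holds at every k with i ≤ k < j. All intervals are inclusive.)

Evaluate at each i in [0,8]:
  i=0: ✗ (no rhs in [0,2])
  i=1: ✗ (no rhs in [1,3])
  i=2: ✗ (no rhs in [2,4])
  i=3: ✗ (no rhs in [3,5])
  i=4: ✗ (lhs fails at k=4 before rhs at j=6)
  i=5: ✗ (lhs fails at k=5 before rhs at j=6)
  i=6: ✓ (rhs at j=6)
  i=7: ✗ (no rhs in [7,9])
  i=8: ✗ (no rhs in [8,10])

6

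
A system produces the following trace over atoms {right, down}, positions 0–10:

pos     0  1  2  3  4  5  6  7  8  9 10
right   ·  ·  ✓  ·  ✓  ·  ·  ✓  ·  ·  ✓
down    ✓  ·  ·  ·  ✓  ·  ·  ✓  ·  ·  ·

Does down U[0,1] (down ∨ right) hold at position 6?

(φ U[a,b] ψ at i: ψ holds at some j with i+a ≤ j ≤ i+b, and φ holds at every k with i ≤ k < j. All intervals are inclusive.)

Need some j in [6,7] with (down ∨ right), and down at every k in [6,j-1].
  j=6: (down ∨ right) false.
  j=7: (down ∨ right) holds, but down fails at k=6 → not this j.
No j in the window works → until fails.

False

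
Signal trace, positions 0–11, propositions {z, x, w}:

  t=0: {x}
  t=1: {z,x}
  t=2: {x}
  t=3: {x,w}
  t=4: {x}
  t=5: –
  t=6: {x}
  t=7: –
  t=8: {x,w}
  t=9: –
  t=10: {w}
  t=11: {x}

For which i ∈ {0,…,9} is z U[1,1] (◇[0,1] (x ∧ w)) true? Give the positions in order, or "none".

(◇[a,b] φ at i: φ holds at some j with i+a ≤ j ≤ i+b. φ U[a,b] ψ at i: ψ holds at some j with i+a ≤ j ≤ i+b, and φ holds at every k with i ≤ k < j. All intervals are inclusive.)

Evaluate at each i in [0,9]:
  i=0: ✗ (no rhs in [1,1])
  i=1: ✓ (rhs at j=2; lhs holds on [1,1])
  i=2: ✗ (lhs fails at k=2 before rhs at j=3)
  i=3: ✗ (no rhs in [4,4])
  i=4: ✗ (no rhs in [5,5])
  i=5: ✗ (no rhs in [6,6])
  i=6: ✗ (lhs fails at k=6 before rhs at j=7)
  i=7: ✗ (lhs fails at k=7 before rhs at j=8)
  i=8: ✗ (no rhs in [9,9])
  i=9: ✗ (no rhs in [10,10])

1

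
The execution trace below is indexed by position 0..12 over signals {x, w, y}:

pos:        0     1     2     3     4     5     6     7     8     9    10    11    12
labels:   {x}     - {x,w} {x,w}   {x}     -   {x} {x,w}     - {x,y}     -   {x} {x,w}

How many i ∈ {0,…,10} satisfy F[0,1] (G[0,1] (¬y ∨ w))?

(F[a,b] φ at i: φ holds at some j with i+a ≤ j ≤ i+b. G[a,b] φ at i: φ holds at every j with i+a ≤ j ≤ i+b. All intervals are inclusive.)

Evaluate at each i in [0,10]:
  i=0: ✓ (witness j=0)
  i=1: ✓ (witness j=1)
  i=2: ✓ (witness j=2)
  i=3: ✓ (witness j=3)
  i=4: ✓ (witness j=4)
  i=5: ✓ (witness j=5)
  i=6: ✓ (witness j=6)
  i=7: ✓ (witness j=7)
  i=8: ✗ (none in [8,9])
  i=9: ✓ (witness j=10)
  i=10: ✓ (witness j=10)
Positions where it holds: {0, 1, 2, 3, 4, 5, 6, 7, 9, 10} → 10.

10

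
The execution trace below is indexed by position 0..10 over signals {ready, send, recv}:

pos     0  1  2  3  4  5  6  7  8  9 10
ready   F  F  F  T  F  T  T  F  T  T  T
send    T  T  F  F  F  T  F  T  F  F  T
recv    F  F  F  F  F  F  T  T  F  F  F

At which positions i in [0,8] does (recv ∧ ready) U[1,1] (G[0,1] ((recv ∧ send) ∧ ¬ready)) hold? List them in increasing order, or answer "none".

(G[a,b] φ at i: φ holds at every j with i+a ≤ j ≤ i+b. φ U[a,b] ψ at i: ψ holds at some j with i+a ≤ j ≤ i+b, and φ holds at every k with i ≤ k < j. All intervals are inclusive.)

Evaluate at each i in [0,8]:
  i=0: ✗ (no rhs in [1,1])
  i=1: ✗ (no rhs in [2,2])
  i=2: ✗ (no rhs in [3,3])
  i=3: ✗ (no rhs in [4,4])
  i=4: ✗ (no rhs in [5,5])
  i=5: ✗ (no rhs in [6,6])
  i=6: ✗ (no rhs in [7,7])
  i=7: ✗ (no rhs in [8,8])
  i=8: ✗ (no rhs in [9,9])

none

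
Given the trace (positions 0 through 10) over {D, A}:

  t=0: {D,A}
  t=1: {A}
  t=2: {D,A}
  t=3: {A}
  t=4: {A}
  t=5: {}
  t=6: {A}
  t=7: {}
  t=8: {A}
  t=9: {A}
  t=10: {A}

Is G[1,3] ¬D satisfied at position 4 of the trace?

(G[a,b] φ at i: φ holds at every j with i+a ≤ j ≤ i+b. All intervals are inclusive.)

Holds

Check ¬D at every j in [5,7]:
  j=5: true
  j=6: true
  j=7: true
All positions satisfy it → formula holds.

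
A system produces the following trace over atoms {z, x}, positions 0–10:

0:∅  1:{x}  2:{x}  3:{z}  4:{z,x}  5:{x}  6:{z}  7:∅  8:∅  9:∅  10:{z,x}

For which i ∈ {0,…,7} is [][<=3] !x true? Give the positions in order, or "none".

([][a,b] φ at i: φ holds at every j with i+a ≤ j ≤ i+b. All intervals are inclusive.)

6

Evaluate at each i in [0,7]:
  i=0: ✗ (fails at j=1)
  i=1: ✗ (fails at j=1)
  i=2: ✗ (fails at j=2)
  i=3: ✗ (fails at j=4)
  i=4: ✗ (fails at j=4)
  i=5: ✗ (fails at j=5)
  i=6: ✓ (all of [6,9])
  i=7: ✗ (fails at j=10)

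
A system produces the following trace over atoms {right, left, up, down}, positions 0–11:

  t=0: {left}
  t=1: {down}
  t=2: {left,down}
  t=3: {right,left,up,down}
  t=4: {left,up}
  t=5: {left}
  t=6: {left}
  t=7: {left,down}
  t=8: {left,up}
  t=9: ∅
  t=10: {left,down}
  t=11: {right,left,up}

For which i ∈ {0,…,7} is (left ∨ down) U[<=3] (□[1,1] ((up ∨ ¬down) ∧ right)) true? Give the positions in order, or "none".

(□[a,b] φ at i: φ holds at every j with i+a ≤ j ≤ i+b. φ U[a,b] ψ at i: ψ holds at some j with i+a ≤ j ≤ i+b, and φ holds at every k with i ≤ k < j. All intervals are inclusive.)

Evaluate at each i in [0,7]:
  i=0: ✓ (rhs at j=2; lhs holds on [0,1])
  i=1: ✓ (rhs at j=2; lhs holds on [1,1])
  i=2: ✓ (rhs at j=2)
  i=3: ✗ (no rhs in [3,6])
  i=4: ✗ (no rhs in [4,7])
  i=5: ✗ (no rhs in [5,8])
  i=6: ✗ (no rhs in [6,9])
  i=7: ✗ (lhs fails at k=9 before rhs at j=10)

0, 1, 2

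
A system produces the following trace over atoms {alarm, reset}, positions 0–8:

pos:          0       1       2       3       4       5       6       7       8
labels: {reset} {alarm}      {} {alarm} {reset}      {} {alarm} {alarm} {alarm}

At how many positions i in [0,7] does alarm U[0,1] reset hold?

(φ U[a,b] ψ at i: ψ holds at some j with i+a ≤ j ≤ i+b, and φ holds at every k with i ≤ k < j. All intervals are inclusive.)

Evaluate at each i in [0,7]:
  i=0: ✓ (rhs at j=0)
  i=1: ✗ (no rhs in [1,2])
  i=2: ✗ (no rhs in [2,3])
  i=3: ✓ (rhs at j=4; lhs holds on [3,3])
  i=4: ✓ (rhs at j=4)
  i=5: ✗ (no rhs in [5,6])
  i=6: ✗ (no rhs in [6,7])
  i=7: ✗ (no rhs in [7,8])
Positions where it holds: {0, 3, 4} → 3.

3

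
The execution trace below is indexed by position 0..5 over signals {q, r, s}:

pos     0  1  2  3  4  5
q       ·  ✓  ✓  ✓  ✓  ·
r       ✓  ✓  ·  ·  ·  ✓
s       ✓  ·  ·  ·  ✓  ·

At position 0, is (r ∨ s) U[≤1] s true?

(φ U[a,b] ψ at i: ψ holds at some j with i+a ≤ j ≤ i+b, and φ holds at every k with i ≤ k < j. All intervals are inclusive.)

True

Need some j in [0,1] with s, and (r ∨ s) at every k in [0,j-1].
  j=0: s holds; no prefix to check → satisfied.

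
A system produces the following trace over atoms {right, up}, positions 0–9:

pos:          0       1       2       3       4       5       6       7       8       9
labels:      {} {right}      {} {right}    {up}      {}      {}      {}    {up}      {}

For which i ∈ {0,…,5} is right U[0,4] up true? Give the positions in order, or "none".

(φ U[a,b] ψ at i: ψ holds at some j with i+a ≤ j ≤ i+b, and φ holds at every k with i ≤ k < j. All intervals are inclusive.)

Evaluate at each i in [0,5]:
  i=0: ✗ (lhs fails at k=0 before rhs at j=4)
  i=1: ✗ (lhs fails at k=2 before rhs at j=4)
  i=2: ✗ (lhs fails at k=2 before rhs at j=4)
  i=3: ✓ (rhs at j=4; lhs holds on [3,3])
  i=4: ✓ (rhs at j=4)
  i=5: ✗ (lhs fails at k=5 before rhs at j=8)

3, 4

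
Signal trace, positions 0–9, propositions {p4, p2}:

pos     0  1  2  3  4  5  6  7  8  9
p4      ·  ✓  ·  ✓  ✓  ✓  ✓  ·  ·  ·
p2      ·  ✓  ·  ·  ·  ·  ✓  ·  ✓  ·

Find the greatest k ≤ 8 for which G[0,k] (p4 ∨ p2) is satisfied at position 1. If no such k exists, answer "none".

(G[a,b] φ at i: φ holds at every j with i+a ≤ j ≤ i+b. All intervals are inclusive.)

(p4 ∨ p2) must hold from j=1 onward; find where it first fails.
  j=1: holds
  j=2: fails
Holds on [1,1], so largest k = 0.

0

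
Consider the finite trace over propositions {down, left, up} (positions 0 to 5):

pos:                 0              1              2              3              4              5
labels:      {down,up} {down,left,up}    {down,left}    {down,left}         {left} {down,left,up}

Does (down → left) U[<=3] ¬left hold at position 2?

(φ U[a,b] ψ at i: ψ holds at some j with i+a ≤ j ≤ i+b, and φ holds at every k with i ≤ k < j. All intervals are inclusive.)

Need some j in [2,5] with ¬left, and (down → left) at every k in [2,j-1].
  j=2: ¬left false.
  j=3: ¬left false.
  j=4: ¬left false.
  j=5: ¬left false.
No j in the window works → until fails.

False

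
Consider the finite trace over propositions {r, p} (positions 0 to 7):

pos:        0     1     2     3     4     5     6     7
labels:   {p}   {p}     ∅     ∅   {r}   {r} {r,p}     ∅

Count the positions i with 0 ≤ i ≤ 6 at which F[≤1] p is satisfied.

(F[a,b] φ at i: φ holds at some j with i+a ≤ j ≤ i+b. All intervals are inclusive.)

4

Evaluate at each i in [0,6]:
  i=0: ✓ (witness j=0)
  i=1: ✓ (witness j=1)
  i=2: ✗ (none in [2,3])
  i=3: ✗ (none in [3,4])
  i=4: ✗ (none in [4,5])
  i=5: ✓ (witness j=6)
  i=6: ✓ (witness j=6)
Positions where it holds: {0, 1, 5, 6} → 4.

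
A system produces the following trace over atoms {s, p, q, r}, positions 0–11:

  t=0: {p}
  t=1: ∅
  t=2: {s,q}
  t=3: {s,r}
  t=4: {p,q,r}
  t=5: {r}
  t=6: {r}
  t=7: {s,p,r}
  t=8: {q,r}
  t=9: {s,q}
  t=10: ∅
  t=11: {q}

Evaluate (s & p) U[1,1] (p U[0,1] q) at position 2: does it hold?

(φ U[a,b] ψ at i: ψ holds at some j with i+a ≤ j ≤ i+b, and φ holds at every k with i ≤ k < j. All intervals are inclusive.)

Does not hold

Need some j in [3,3] with (p U[0,1] q), and (s & p) at every k in [2,j-1].
  j=3: (p U[0,1] q) — fails.
No j in the window works → until fails.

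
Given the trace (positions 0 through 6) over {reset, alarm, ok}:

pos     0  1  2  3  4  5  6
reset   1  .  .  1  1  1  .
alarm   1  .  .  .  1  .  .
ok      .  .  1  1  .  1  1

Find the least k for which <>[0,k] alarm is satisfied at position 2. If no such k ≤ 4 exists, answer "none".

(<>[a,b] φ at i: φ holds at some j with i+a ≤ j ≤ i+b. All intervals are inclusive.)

2

Scan j = 2,3,… for alarm:
  j=2: fails
  j=3: fails
  j=4: holds
First hit at j=4, so smallest k = 4-2 = 2.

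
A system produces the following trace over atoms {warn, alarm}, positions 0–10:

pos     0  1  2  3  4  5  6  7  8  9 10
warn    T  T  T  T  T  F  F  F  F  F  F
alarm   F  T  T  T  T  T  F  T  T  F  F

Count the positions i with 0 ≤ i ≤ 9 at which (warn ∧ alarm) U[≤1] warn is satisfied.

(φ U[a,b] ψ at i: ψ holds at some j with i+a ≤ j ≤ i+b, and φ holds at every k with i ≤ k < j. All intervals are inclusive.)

5

Evaluate at each i in [0,9]:
  i=0: ✓ (rhs at j=0)
  i=1: ✓ (rhs at j=1)
  i=2: ✓ (rhs at j=2)
  i=3: ✓ (rhs at j=3)
  i=4: ✓ (rhs at j=4)
  i=5: ✗ (no rhs in [5,6])
  i=6: ✗ (no rhs in [6,7])
  i=7: ✗ (no rhs in [7,8])
  i=8: ✗ (no rhs in [8,9])
  i=9: ✗ (no rhs in [9,10])
Positions where it holds: {0, 1, 2, 3, 4} → 5.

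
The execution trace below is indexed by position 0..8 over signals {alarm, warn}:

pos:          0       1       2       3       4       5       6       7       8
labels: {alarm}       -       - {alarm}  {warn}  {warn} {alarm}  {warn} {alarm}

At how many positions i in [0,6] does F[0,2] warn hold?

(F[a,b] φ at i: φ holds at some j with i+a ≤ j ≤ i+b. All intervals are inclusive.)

Evaluate at each i in [0,6]:
  i=0: ✗ (none in [0,2])
  i=1: ✗ (none in [1,3])
  i=2: ✓ (witness j=4)
  i=3: ✓ (witness j=4)
  i=4: ✓ (witness j=4)
  i=5: ✓ (witness j=5)
  i=6: ✓ (witness j=7)
Positions where it holds: {2, 3, 4, 5, 6} → 5.

5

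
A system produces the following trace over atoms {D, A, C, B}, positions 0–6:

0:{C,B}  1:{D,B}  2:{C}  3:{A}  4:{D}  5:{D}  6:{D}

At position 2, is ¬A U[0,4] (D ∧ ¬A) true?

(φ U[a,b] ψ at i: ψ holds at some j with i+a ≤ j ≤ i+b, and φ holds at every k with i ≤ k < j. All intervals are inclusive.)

Need some j in [2,6] with (D ∧ ¬A), and ¬A at every k in [2,j-1].
  j=2: (D ∧ ¬A) false.
  j=3: (D ∧ ¬A) false.
  j=4: (D ∧ ¬A) holds, but ¬A fails at k=3 → not this j.
  j=5: (D ∧ ¬A) holds, but ¬A fails at k=3 → not this j.
  j=6: (D ∧ ¬A) holds, but ¬A fails at k=3 → not this j.
No j in the window works → until fails.

False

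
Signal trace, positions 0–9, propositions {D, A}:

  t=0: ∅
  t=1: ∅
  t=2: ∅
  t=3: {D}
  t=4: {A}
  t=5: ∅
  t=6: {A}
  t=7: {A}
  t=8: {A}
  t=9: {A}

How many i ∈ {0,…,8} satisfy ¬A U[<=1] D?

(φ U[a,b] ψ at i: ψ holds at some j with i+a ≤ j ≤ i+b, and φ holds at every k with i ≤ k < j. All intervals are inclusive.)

2

Evaluate at each i in [0,8]:
  i=0: ✗ (no rhs in [0,1])
  i=1: ✗ (no rhs in [1,2])
  i=2: ✓ (rhs at j=3; lhs holds on [2,2])
  i=3: ✓ (rhs at j=3)
  i=4: ✗ (no rhs in [4,5])
  i=5: ✗ (no rhs in [5,6])
  i=6: ✗ (no rhs in [6,7])
  i=7: ✗ (no rhs in [7,8])
  i=8: ✗ (no rhs in [8,9])
Positions where it holds: {2, 3} → 2.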